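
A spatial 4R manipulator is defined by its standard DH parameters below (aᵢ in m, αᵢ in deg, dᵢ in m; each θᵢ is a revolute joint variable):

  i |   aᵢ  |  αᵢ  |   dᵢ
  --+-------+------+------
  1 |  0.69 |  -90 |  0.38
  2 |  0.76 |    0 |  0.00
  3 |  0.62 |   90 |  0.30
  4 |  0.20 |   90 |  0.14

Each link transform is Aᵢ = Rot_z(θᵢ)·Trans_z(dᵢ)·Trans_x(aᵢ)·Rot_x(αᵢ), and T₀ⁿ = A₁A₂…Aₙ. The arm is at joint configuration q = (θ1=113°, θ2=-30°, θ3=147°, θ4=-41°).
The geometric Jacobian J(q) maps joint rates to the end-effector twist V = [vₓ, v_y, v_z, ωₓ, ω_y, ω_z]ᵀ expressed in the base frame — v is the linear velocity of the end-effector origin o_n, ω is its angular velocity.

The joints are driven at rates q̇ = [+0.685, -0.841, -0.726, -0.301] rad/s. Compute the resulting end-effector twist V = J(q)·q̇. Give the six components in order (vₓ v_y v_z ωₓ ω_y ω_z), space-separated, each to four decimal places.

-0.9627 0.4156 0.2357 1.5472 0.3654 0.8217

o_n = [-0.5941, 0.9677, 0.0095]
J₁: ẑ×o_n = [-0.9677, -0.5941, 0.0000], ω = ẑ
J2: z=[-0.9205, -0.3907, 0.0000] o=[-0.2696, 0.6351, 0.3800] → [0.1448, -0.3410, -0.4329, -0.9205, -0.3907, 0.0000]
J3: z=[-0.9205, -0.3907, 0.0000] o=[-0.5268, 1.2410, 0.7600] → [0.2932, -0.6908, 0.2253, -0.9205, -0.3907, 0.0000]
J4: z=[-0.3481, 0.8202, -0.4540] o=[-0.6929, 0.8647, 0.2076] → [-0.1157, -0.1138, -0.1169, -0.3481, 0.8202, -0.4540]
V = J·q̇ = [-0.9627, 0.4156, 0.2357, 1.5472, 0.3654, 0.8217]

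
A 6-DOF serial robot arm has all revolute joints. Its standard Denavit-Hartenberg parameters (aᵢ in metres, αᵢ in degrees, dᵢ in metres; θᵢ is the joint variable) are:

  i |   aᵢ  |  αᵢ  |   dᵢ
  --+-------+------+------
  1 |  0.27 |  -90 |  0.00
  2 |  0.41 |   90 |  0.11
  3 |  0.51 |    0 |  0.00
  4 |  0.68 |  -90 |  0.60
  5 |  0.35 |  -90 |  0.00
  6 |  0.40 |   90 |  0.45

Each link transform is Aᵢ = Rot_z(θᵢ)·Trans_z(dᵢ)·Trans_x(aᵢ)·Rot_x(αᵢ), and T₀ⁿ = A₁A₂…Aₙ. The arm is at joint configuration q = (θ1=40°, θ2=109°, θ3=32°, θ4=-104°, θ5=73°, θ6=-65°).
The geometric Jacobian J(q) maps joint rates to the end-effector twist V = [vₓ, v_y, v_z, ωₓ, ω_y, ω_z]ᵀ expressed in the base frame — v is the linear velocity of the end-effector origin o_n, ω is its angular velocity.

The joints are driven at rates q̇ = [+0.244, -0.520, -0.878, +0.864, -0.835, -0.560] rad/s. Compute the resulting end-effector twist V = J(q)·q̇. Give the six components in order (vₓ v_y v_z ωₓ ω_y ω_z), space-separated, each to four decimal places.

0.8677 -0.3736 -0.6650 1.0927 -0.7636 0.7896

o_n = [-0.2115, -0.0332, -1.2308]
J₁: ẑ×o_n = [0.0332, -0.2115, 0.0000], ω = ẑ
J2: z=[-0.6428, 0.7660, 0.0000] o=[0.2068, 0.1736, 0.0000] → [-0.9428, -0.7911, 0.4533, -0.6428, 0.7660, 0.0000]
J3: z=[0.7243, 0.6078, -0.3256] o=[0.0339, 0.1720, -0.3877] → [-0.5792, 0.6906, 0.0005, 0.7243, 0.6078, -0.3256]
J4: z=[0.7243, 0.6078, -0.3256] o=[-0.2477, 0.2885, -0.7966] → [-0.3686, 0.3027, -0.2550, 0.7243, 0.6078, -0.3256]
J5: z=[-0.4358, 0.0377, -0.8992] o=[0.5502, 0.1138, -1.1906] → [-0.1337, 0.6674, 0.0928, -0.4358, 0.0377, -0.8992]
J6: z=[-0.7227, 0.5809, 0.3746] o=[0.3624, -0.1708, -1.1116] → [-0.1208, -0.3011, 0.2339, -0.7227, 0.5809, 0.3746]
V = J·q̇ = [0.8677, -0.3736, -0.6650, 1.0927, -0.7636, 0.7896]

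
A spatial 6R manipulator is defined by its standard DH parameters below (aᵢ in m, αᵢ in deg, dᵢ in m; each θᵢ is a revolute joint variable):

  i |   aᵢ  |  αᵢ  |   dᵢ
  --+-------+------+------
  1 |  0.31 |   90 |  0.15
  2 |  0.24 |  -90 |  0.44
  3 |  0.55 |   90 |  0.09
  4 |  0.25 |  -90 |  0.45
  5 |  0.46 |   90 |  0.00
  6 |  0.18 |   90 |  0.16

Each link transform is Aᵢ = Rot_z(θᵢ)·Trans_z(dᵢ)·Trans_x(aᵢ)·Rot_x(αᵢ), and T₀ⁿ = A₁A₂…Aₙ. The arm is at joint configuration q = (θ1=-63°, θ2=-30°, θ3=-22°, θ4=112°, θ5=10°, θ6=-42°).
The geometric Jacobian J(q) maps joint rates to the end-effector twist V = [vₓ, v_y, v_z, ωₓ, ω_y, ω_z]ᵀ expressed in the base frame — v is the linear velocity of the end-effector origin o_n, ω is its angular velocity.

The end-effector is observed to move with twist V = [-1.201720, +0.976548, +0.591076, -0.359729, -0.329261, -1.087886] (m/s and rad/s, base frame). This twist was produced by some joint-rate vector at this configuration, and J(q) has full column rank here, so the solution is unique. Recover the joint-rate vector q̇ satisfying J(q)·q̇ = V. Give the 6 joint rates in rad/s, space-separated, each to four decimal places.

-0.3850 0.4770 -0.5850 0.5110 -0.4120 -0.7020

o_n = [-0.4254, -1.4440, 0.7771]
J₁: ẑ×o_n = [1.4440, -0.4254, 0.0000], ω = ẑ
J2: z=[-0.8910, -0.4540, 0.0000] o=[0.1407, -0.2762, 0.1500] → [-0.2847, 0.5588, 0.7835, -0.8910, -0.4540, 0.0000]
J3: z=[0.2270, -0.4455, 0.8660] o=[-0.1569, -0.6612, 0.0300] → [0.3451, -0.4021, -0.2973, 0.2270, -0.4455, 0.8660]
J4: z=[-0.9734, -0.1319, 0.1873] o=[-0.1196, -1.1883, -0.1470] → [-0.0740, 0.8423, 0.2086, -0.9734, -0.1319, 0.1873]
J5: z=[-0.1136, 0.9879, 0.1054] o=[-0.5079, -1.2680, 0.1814] → [0.6071, 0.0763, -0.0615, -0.1136, 0.9879, 0.1054]
J6: z=[-0.9241, -0.1440, 0.3540] o=[-0.3400, -1.2943, 0.6089] → [0.0288, 0.1253, 0.1260, -0.9241, -0.1440, 0.3540]
q̇ = J⁺·V = [-0.3850, 0.4770, -0.5850, 0.5110, -0.4120, -0.7020]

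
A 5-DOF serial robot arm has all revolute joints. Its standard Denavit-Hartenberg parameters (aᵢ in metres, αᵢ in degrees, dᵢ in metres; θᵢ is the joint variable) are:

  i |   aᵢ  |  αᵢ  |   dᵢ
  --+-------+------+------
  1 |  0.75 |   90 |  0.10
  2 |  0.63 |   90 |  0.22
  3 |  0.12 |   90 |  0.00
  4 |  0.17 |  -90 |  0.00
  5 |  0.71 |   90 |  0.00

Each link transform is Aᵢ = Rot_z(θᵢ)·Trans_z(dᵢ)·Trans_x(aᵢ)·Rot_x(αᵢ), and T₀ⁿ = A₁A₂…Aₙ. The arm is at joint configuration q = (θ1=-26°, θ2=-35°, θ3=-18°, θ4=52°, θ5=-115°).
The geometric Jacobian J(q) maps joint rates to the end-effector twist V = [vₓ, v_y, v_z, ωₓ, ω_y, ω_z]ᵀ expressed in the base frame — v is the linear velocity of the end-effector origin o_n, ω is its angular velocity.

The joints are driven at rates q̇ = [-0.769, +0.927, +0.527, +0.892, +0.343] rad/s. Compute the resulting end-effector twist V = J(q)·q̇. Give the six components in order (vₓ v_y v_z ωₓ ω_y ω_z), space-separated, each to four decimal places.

0.4675 -0.9674 0.0323 -0.8438 0.2311 -1.0681

o_n = [1.2496, -0.1596, -0.0851]
J₁: ẑ×o_n = [0.1596, 1.2496, -0.0000], ω = ẑ
J2: z=[-0.4384, -0.8988, 0.0000] o=[0.6741, -0.3288, 0.1000] → [0.1664, -0.0812, 0.4431, -0.4384, -0.8988, 0.0000]
J3: z=[-0.5155, 0.2514, -0.8192] o=[1.0415, -0.7527, -0.2614] → [0.5302, -0.0796, -0.3581, -0.5155, 0.2514, -0.8192]
J4: z=[0.1894, 0.9658, 0.1772] o=[1.1418, -0.7604, -0.3268] → [0.1269, -0.0267, 0.0097, 0.1894, 0.9658, 0.1772]
J5: z=[-0.9759, 0.2051, -0.0745] o=[1.1602, -0.7334, -0.4936] → [0.1265, 0.3920, -0.5783, -0.9759, 0.2051, -0.0745]
V = J·q̇ = [0.4675, -0.9674, 0.0323, -0.8438, 0.2311, -1.0681]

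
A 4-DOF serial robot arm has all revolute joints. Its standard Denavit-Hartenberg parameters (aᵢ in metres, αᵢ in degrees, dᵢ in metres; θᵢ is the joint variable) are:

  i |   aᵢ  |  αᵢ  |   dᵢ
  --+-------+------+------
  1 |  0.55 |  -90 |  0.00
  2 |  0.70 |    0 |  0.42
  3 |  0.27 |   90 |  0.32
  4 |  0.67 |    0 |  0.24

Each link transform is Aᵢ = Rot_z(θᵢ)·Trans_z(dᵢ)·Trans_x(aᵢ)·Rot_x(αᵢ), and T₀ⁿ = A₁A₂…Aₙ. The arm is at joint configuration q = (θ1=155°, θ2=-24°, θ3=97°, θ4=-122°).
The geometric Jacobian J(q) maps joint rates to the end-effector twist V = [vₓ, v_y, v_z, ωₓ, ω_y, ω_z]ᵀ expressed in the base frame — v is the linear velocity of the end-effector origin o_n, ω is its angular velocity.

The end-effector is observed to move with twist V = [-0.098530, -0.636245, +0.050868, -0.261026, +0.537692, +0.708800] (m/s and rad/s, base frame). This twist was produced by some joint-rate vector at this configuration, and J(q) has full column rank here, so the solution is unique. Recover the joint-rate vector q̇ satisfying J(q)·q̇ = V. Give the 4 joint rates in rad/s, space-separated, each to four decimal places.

0.5670 -0.3710 -0.0060 0.4850

o_n = [-1.3361, 0.4335, 0.4362]
J₁: ẑ×o_n = [-0.4335, -1.3361, 0.0000], ω = ẑ
J2: z=[-0.4226, -0.9063, 0.0000] o=[-0.4985, 0.2324, 0.0000] → [-0.3953, 0.1844, -0.8441, -0.4226, -0.9063, 0.0000]
J3: z=[-0.4226, -0.9063, 0.0000] o=[-1.2555, 0.1220, 0.2847] → [-0.1373, 0.0640, -0.2046, -0.4226, -0.9063, 0.0000]
J4: z=[-0.8667, 0.4042, 0.2924] o=[-1.4623, -0.1346, 0.0265] → [-0.0005, 0.3920, -0.5434, -0.8667, 0.4042, 0.2924]
q̇ = J⁺·V = [0.5670, -0.3710, -0.0060, 0.4850]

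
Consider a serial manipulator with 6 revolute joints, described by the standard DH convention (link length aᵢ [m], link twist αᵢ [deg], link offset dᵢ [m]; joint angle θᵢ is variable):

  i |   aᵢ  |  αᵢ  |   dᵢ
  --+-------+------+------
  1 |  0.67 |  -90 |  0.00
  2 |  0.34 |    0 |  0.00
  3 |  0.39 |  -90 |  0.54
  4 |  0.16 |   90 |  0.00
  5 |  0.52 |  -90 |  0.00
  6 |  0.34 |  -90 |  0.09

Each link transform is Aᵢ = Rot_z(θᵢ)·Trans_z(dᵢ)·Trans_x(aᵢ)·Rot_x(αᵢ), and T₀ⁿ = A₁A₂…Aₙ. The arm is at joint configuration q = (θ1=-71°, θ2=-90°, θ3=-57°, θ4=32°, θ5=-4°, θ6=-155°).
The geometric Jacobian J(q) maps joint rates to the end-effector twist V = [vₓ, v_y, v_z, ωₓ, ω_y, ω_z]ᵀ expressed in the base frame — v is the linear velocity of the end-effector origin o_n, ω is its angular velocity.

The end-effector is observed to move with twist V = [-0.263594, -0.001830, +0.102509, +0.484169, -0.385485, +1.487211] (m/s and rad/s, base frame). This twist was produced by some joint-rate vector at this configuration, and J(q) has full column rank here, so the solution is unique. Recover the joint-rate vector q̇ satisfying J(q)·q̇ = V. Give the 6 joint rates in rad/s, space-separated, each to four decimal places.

0.3000 0.0220 0.0280 0.8880 0.3500 0.3930

o_n = [0.4533, 0.1018, 0.8312]
J₁: ẑ×o_n = [-0.1018, 0.4533, 0.0000], ω = ẑ
J2: z=[0.9455, 0.3256, 0.0000] o=[0.2181, -0.6335, 0.0000] → [0.2706, -0.7859, 0.6187, 0.9455, 0.3256, 0.0000]
J3: z=[0.9455, 0.3256, 0.0000] o=[0.2181, -0.6335, 0.3400] → [0.1599, -0.4644, 0.6187, 0.9455, 0.3256, 0.0000]
J4: z=[0.1773, -0.5150, 0.8387] o=[0.6222, -0.1484, 0.5524] → [-0.3534, -0.1911, -0.0426, 0.1773, -0.5150, 0.8387]
J5: z=[0.6572, 0.6963, 0.2886] o=[0.5050, -0.0684, 0.6263] → [0.0935, -0.1496, 0.1479, 0.6572, 0.6963, 0.2886]
J6: z=[0.1258, -0.4788, 0.8688] o=[0.1185, 0.2096, 0.8355] → [0.0957, 0.2914, 0.1467, 0.1258, -0.4788, 0.8688]
q̇ = J⁺·V = [0.3000, 0.0220, 0.0280, 0.8880, 0.3500, 0.3930]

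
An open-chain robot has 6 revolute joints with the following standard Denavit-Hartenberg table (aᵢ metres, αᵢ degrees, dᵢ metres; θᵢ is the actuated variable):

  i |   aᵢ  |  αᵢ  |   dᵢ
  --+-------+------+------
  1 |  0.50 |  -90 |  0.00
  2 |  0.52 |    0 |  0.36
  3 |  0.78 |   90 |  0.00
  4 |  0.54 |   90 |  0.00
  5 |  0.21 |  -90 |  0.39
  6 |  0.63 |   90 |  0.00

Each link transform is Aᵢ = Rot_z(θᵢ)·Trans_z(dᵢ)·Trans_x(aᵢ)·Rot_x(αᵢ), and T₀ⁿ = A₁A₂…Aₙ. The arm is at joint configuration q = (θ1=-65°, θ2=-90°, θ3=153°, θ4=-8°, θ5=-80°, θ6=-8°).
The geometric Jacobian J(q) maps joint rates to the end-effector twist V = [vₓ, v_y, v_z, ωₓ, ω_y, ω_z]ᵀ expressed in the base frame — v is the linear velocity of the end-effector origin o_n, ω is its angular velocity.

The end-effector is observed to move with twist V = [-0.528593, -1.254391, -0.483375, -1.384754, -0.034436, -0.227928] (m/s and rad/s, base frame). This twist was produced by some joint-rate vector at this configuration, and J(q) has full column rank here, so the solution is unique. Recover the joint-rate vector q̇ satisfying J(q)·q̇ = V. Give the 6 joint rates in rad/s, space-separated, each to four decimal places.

o_n = [-0.0197, -0.4507, -1.0928]
J₁: ẑ×o_n = [0.4507, -0.0197, 0.0000], ω = ẑ
J2: z=[0.9063, 0.4226, 0.0000] o=[0.2113, -0.4532, 0.0000] → [-0.4618, 0.9904, 0.0999, 0.9063, 0.4226, 0.0000]
J3: z=[0.9063, 0.4226, 0.0000] o=[0.5376, -0.3010, 0.5200] → [-0.6816, 1.4617, 0.0999, 0.9063, 0.4226, 0.0000]
J4: z=[0.3766, -0.8075, 0.4540] o=[0.6872, -0.6219, -0.1750] → [0.6634, 0.0247, -0.5064, 0.3766, -0.8075, 0.4540]
J5: z=[-0.9242, -0.3612, 0.1240] o=[0.7217, -0.8737, -0.6514] → [0.1070, -0.4998, -0.6588, -0.9242, -0.3612, 0.1240]
J6: z=[0.1283, -0.5994, -0.7901] o=[0.2857, -0.8646, -0.7291] → [0.5450, 0.2880, -0.1300, 0.1283, -0.5994, -0.7901]
q̇ = J⁺·V = [-0.9950, -0.4770, -0.1050, 0.0010, 0.8110, -0.8430]

-0.9950 -0.4770 -0.1050 0.0010 0.8110 -0.8430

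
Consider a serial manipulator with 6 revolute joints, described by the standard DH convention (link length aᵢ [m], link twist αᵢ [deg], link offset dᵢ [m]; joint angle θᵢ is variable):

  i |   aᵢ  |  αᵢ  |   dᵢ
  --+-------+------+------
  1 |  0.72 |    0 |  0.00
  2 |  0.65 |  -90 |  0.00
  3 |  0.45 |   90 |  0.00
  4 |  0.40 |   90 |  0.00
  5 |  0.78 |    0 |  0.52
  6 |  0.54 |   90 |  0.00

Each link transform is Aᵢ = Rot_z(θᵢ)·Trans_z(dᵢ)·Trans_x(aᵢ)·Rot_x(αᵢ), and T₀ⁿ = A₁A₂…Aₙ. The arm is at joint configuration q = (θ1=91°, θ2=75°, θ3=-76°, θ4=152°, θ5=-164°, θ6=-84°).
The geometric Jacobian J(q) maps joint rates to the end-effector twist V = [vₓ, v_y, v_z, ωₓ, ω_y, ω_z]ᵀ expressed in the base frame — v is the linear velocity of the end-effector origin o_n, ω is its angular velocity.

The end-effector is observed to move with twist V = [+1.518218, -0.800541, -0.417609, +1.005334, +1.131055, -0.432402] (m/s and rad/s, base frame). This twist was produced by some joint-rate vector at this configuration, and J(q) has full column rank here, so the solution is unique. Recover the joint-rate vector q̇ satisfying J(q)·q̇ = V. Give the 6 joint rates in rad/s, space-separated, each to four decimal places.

-0.9500 0.8400 -0.4330 0.6030 -0.2360 -0.7920

o_n = [-0.7000, 0.6852, 1.2156]
J₁: ẑ×o_n = [-0.6852, -0.7000, 0.0000], ω = ẑ
J2: z=[0.0000, 0.0000, 1.0000] o=[-0.0126, 0.7199, 0.0000] → [0.0347, -0.6875, 0.0000, 0.0000, 0.0000, 1.0000]
J3: z=[-0.2419, -0.9703, 0.0000] o=[-0.6433, 0.8771, 0.0000] → [-1.1795, 0.2941, -0.0087, -0.2419, -0.9703, 0.0000]
J4: z=[0.9415, -0.2347, 0.2419] o=[-0.7489, 0.9035, 0.4366] → [-0.1300, -0.7215, -0.1940, 0.9415, -0.2347, 0.2419]
J5: z=[-0.3238, -0.8292, 0.4555] o=[-0.7114, 0.7006, 0.0939] → [-0.9231, 0.3684, 0.0144, -0.3238, -0.8292, 0.4555]
J6: z=[-0.3238, -0.8292, 0.4555] o=[-1.1525, 0.7001, 0.9212] → [-0.2374, 0.3014, 0.3800, -0.3238, -0.8292, 0.4555]
q̇ = J⁺·V = [-0.9500, 0.8400, -0.4330, 0.6030, -0.2360, -0.7920]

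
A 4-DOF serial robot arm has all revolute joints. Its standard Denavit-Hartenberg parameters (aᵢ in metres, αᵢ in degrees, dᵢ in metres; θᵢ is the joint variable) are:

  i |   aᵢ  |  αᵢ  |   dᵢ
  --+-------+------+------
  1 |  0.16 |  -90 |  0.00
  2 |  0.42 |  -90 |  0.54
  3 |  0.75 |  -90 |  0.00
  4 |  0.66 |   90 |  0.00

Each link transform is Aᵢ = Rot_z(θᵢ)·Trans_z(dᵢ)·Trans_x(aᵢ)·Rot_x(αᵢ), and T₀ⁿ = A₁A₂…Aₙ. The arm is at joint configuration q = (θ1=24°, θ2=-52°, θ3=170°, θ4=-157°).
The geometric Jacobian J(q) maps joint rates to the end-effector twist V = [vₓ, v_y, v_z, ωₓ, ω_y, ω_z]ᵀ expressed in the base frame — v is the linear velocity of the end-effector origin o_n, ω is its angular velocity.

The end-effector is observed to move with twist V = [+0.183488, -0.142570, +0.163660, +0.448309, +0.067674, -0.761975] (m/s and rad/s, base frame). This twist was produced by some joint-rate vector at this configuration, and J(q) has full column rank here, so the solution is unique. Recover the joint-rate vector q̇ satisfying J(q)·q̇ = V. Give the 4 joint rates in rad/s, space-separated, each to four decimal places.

-0.5580 0.4940 0.4700 -0.6240

o_n = [0.2795, 0.6885, 0.0616]
J₁: ẑ×o_n = [-0.6885, 0.2795, 0.0000], ω = ẑ
J2: z=[-0.4067, 0.9135, 0.0000] o=[0.1462, 0.0651, 0.0000] → [0.0563, 0.0251, -0.3754, -0.4067, 0.9135, 0.0000]
J3: z=[0.7199, 0.3205, -0.6157] o=[0.1628, 0.6636, 0.3310] → [-0.0710, 0.1220, -0.0195, 0.7199, 0.3205, -0.6157]
J4: z=[-0.4982, 0.8562, -0.1368] o=[-0.1997, 0.3596, -0.2511] → [0.3127, 0.0902, -0.5742, -0.4982, 0.8562, -0.1368]
q̇ = J⁺·V = [-0.5580, 0.4940, 0.4700, -0.6240]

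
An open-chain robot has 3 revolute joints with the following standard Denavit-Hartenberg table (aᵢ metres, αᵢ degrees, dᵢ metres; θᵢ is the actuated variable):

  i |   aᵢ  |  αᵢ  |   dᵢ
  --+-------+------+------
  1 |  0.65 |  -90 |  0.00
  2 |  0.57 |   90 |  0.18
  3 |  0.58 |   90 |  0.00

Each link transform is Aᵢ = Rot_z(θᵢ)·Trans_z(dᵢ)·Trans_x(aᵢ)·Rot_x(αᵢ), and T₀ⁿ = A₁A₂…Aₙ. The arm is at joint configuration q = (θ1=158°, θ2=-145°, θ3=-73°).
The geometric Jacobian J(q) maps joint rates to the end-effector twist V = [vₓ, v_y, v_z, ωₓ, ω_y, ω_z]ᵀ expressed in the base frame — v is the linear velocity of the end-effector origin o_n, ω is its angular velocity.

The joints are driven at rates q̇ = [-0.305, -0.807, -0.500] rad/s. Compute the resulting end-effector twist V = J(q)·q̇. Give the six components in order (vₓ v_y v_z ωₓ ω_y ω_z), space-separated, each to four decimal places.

0.2495 0.0052 -0.6480 0.0364 0.8557 0.1046

o_n = [0.0994, 0.3639, 0.4242]
J₁: ẑ×o_n = [-0.3639, 0.0994, 0.0000], ω = ẑ
J2: z=[-0.3746, -0.9272, 0.0000] o=[-0.6027, 0.2435, 0.0000] → [-0.3933, 0.1589, 0.6058, -0.3746, -0.9272, 0.0000]
J3: z=[0.5318, -0.2149, -0.8192] o=[-0.2372, -0.0983, 0.3269] → [0.3577, -0.3274, 0.3181, 0.5318, -0.2149, -0.8192]
V = J·q̇ = [0.2495, 0.0052, -0.6480, 0.0364, 0.8557, 0.1046]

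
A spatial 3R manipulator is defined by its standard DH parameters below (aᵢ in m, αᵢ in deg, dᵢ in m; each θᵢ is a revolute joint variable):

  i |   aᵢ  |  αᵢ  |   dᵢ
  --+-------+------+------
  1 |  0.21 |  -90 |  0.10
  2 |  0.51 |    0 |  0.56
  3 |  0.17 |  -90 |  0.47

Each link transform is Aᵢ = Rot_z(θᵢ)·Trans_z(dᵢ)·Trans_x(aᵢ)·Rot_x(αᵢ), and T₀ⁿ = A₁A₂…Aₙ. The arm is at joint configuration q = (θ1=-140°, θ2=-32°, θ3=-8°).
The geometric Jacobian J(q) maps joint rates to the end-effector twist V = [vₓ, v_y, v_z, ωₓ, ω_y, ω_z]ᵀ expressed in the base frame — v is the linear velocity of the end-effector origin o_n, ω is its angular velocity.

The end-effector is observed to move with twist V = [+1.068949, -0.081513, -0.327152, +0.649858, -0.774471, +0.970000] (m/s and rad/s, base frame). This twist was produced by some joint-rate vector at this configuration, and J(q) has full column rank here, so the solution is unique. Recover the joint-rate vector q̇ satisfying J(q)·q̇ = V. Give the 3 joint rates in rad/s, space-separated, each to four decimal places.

o_n = [0.0701, -1.2857, 0.4795]
J₁: ẑ×o_n = [1.2857, 0.0701, -0.0000], ω = ẑ
J2: z=[0.6428, -0.7660, 0.0000] o=[-0.1609, -0.1350, 0.1000] → [-0.2907, -0.2440, -0.5627, 0.6428, -0.7660, 0.0000]
J3: z=[0.6428, -0.7660, 0.0000] o=[-0.1322, -0.8420, 0.3703] → [-0.0837, -0.0702, -0.1302, 0.6428, -0.7660, 0.0000]
q̇ = J⁺·V = [0.9700, 0.4520, 0.5590]

0.9700 0.4520 0.5590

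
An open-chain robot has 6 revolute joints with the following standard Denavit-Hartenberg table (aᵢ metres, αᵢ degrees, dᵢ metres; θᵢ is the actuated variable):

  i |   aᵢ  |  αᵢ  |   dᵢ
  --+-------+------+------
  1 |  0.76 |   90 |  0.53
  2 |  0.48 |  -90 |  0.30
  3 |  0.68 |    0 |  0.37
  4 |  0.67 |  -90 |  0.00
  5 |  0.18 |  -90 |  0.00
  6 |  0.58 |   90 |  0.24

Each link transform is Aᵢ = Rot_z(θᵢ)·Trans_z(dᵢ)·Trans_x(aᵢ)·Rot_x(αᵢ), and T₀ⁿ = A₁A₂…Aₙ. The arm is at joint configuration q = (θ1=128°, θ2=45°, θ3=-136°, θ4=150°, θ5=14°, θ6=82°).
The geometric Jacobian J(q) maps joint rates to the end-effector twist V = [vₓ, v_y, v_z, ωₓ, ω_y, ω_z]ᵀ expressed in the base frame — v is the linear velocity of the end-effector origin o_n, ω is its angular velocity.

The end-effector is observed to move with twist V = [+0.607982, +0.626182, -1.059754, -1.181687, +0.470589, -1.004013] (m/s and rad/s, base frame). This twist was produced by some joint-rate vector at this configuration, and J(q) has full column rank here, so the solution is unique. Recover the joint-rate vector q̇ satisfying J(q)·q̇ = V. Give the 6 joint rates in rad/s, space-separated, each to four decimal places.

o_n = [0.0254, 1.7874, 1.2676]
J₁: ẑ×o_n = [-1.7874, 0.0254, 0.0000], ω = ẑ
J2: z=[0.7880, 0.6157, 0.0000] o=[-0.4679, 0.5989, 0.5300] → [0.4541, -0.5812, 0.6328, 0.7880, 0.6157, 0.0000]
J3: z=[0.4353, -0.5572, 0.7071] o=[-0.4405, 1.0510, 0.8694] → [-0.7425, 0.1561, 0.5801, 0.4353, -0.5572, 0.7071]
J4: z=[0.4353, -0.5572, 0.7071] o=[0.3058, 0.8631, 0.7852] → [-0.9223, -0.4083, 0.2461, 0.4353, -0.5572, 0.7071]
J5: z=[-0.6593, -0.7322, -0.1711] o=[-0.1049, 1.1256, 1.2448] → [0.0966, -0.0073, -0.3409, -0.6593, -0.7322, -0.1711]
J6: z=[-0.2741, 0.4459, -0.8521] o=[-0.2310, 1.2183, 1.3339] → [0.4554, -0.2366, -0.2703, -0.2741, 0.4459, -0.8521]
q̇ = J⁺·V = [0.1220, -0.8370, -0.5910, -0.7160, -0.1850, 0.2740]

0.1220 -0.8370 -0.5910 -0.7160 -0.1850 0.2740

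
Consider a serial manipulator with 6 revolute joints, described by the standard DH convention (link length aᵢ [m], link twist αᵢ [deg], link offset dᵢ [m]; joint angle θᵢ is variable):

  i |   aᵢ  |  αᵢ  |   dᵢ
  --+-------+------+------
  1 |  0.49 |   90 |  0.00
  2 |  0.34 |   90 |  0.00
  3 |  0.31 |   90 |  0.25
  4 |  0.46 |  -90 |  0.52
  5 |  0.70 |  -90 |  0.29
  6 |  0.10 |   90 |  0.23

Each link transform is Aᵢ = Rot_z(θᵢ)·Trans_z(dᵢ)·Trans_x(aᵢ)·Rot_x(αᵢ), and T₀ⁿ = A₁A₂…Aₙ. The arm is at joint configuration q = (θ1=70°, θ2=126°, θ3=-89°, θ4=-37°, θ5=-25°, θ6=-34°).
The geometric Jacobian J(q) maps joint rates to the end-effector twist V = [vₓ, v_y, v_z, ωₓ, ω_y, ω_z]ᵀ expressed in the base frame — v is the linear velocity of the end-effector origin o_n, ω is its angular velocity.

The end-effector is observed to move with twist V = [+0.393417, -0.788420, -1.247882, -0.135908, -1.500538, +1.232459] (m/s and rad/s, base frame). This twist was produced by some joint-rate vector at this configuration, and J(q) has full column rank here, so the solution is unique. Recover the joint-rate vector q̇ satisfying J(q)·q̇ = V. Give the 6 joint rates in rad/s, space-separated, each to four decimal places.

o_n = [-1.2902, 0.9602, -0.3618]
J₁: ẑ×o_n = [-0.9602, -1.2902, 0.0000], ω = ẑ
J2: z=[0.9397, -0.3420, 0.0000] o=[0.1676, 0.4604, 0.0000] → [0.1237, 0.3399, -0.0290, 0.9397, -0.3420, 0.0000]
J3: z=[0.2767, 0.7602, 0.5878] o=[0.0992, 0.2727, 0.2751] → [-0.8883, -0.6405, 1.2466, 0.2767, 0.7602, 0.5878]
J4: z=[0.1846, 0.5582, -0.8089] o=[-0.1239, 0.5657, 0.4264] → [-0.1209, 1.0889, 0.7239, 0.1846, 0.5582, -0.8089]
J5: z=[-0.3466, 0.8071, 0.4779] o=[-0.4510, 0.7676, -0.1518] → [-0.2615, -0.4739, 0.6107, -0.3466, 0.8071, 0.4779]
J6: z=[-0.5560, -0.5871, 0.5884] o=[-1.0803, 1.0450, -0.4697] → [-0.0135, -0.0635, -0.0761, -0.5560, -0.5871, 0.5884]
q̇ = J⁺·V = [0.2130, 0.7750, -0.5190, -0.8790, 0.2040, 0.8770]

0.2130 0.7750 -0.5190 -0.8790 0.2040 0.8770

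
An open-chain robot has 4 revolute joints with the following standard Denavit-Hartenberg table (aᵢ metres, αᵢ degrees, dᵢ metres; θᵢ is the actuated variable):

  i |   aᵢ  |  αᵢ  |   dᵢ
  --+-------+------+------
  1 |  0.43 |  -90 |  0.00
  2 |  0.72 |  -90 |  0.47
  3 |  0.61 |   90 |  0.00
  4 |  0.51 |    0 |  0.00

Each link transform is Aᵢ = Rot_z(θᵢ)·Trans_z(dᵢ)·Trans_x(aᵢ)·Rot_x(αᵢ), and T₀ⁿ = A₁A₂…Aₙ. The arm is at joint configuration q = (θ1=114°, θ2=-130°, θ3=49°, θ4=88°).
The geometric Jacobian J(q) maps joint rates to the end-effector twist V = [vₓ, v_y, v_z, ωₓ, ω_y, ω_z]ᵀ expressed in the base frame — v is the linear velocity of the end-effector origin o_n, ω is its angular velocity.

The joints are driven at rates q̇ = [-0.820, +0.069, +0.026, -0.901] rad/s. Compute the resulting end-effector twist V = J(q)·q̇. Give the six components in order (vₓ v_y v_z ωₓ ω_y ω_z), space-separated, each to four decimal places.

0.4443 0.0679 0.2343 0.2911 0.6299 -1.3242

o_n = [-0.0343, 0.0864, 1.1947]
J₁: ẑ×o_n = [-0.0864, -0.0343, 0.0000], ω = ẑ
J2: z=[-0.9135, -0.4067, 0.0000] o=[-0.1749, 0.3928, 0.0000] → [-0.4859, 1.0914, 0.3371, -0.9135, -0.4067, 0.0000]
J3: z=[-0.3116, 0.6998, 0.6428] o=[-0.4160, -0.2211, 0.5516] → [0.2524, 0.4458, -0.3630, -0.3116, 0.6998, 0.6428]
J4: z=[-0.4020, -0.7100, 0.5781] o=[0.1092, -0.2689, 0.8581] → [-0.4444, 0.0524, -0.2447, -0.4020, -0.7100, 0.5781]
V = J·q̇ = [0.4443, 0.0679, 0.2343, 0.2911, 0.6299, -1.3242]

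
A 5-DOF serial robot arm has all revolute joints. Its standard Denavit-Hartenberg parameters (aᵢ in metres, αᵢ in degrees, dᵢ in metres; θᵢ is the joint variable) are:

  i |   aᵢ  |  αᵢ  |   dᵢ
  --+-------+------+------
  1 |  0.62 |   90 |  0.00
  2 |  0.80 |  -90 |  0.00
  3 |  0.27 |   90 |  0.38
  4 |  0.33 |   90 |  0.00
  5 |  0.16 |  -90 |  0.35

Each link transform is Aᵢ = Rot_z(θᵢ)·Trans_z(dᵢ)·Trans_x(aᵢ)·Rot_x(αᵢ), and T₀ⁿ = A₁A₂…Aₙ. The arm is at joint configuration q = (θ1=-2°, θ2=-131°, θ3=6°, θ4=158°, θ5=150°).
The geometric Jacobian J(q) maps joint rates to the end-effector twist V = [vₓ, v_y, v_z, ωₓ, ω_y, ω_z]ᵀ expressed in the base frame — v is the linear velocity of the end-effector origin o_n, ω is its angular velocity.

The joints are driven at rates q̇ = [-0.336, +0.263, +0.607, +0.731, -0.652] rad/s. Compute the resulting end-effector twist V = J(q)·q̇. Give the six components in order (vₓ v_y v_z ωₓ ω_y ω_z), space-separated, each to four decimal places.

0.4948 -0.1804 0.2065 0.0756 -1.0188 -0.2120

o_n = [0.5273, -0.0746, -1.2872]
J₁: ẑ×o_n = [0.0746, 0.5273, -0.0000], ω = ẑ
J2: z=[-0.0349, -0.9994, 0.0000] o=[0.6196, -0.0216, 0.0000] → [1.2864, -0.0449, -0.0904, -0.0349, -0.9994, 0.0000]
J3: z=[0.7542, -0.0263, -0.6561] o=[0.0951, -0.0033, -0.6038] → [-0.0288, 0.2319, -0.0424, 0.7542, -0.0263, -0.6561]
J4: z=[-0.1032, -0.9915, -0.0789] o=[0.2066, 0.0210, -1.0557] → [0.2219, -0.0492, 0.3278, -0.1032, -0.9915, -0.0789]
J5: z=[0.4564, 0.0232, -0.8895] o=[0.4983, -0.0212, -0.9072] → [-0.0564, 0.1476, -0.0251, 0.4564, 0.0232, -0.8895]
V = J·q̇ = [0.4948, -0.1804, 0.2065, 0.0756, -1.0188, -0.2120]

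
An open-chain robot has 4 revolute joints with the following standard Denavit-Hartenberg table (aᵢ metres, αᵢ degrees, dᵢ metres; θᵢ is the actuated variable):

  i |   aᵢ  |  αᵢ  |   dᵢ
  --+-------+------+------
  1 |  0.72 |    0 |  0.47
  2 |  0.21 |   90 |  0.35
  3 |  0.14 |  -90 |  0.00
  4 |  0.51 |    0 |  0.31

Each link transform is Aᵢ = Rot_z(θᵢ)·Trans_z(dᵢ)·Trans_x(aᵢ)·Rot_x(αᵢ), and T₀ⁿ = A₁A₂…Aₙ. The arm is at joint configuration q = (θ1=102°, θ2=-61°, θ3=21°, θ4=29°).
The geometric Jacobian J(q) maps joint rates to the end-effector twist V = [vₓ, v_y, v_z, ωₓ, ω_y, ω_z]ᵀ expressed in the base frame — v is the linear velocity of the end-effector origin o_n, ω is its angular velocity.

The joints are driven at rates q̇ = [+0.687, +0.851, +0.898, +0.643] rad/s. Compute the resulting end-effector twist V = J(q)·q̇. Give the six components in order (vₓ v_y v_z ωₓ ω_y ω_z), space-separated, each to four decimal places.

o_n = [0.1757, 1.3147, 1.3194]
J₁: ẑ×o_n = [-1.3147, 0.1757, 0.0000], ω = ẑ
J2: z=[0.0000, 0.0000, 1.0000] o=[-0.1497, 0.7043, 0.4700] → [-0.6104, 0.3254, 0.0000, 0.0000, 0.0000, 1.0000]
J3: z=[0.6561, -0.7547, 0.0000] o=[0.0088, 0.8420, 0.8200] → [-0.3769, -0.3277, 0.4360, 0.6561, -0.7547, 0.0000]
J4: z=[-0.2705, -0.2351, 0.9336] o=[0.1074, 0.9278, 0.8702] → [-0.4668, 0.1852, -0.0886, -0.2705, -0.2351, 0.9336]
V = J·q̇ = [-2.0614, 0.2224, 0.3346, 0.4152, -0.8289, 2.1383]

-2.0614 0.2224 0.3346 0.4152 -0.8289 2.1383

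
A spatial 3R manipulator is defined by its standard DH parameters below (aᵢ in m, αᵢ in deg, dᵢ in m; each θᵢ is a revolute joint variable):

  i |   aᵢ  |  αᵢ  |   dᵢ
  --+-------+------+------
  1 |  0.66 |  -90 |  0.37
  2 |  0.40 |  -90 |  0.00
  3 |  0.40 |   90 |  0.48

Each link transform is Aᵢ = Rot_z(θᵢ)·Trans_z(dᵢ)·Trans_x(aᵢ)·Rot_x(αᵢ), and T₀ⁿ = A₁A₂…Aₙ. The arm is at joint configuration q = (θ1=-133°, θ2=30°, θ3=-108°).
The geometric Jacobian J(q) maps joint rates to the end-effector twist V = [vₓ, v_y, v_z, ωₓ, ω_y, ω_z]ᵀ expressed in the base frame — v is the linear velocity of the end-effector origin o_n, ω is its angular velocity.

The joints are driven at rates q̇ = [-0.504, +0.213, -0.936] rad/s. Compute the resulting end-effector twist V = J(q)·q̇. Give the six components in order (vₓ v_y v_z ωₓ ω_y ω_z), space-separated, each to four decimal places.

o_n = [-0.1715, -0.7417, -0.1839]
J₁: ẑ×o_n = [0.7417, -0.1715, 0.0000], ω = ẑ
J2: z=[0.7314, -0.6820, 0.0000] o=[-0.4501, -0.4827, 0.3700] → [0.3778, 0.4051, 0.0006, 0.7314, -0.6820, 0.0000]
J3: z=[0.3410, 0.3657, -0.8660] o=[-0.6864, -0.7360, 0.1700] → [-0.1343, -0.3252, -0.1902, 0.3410, 0.3657, -0.8660]
V = J·q̇ = [-0.1676, 0.4771, 0.1782, -0.1634, -0.4875, 0.3066]

-0.1676 0.4771 0.1782 -0.1634 -0.4875 0.3066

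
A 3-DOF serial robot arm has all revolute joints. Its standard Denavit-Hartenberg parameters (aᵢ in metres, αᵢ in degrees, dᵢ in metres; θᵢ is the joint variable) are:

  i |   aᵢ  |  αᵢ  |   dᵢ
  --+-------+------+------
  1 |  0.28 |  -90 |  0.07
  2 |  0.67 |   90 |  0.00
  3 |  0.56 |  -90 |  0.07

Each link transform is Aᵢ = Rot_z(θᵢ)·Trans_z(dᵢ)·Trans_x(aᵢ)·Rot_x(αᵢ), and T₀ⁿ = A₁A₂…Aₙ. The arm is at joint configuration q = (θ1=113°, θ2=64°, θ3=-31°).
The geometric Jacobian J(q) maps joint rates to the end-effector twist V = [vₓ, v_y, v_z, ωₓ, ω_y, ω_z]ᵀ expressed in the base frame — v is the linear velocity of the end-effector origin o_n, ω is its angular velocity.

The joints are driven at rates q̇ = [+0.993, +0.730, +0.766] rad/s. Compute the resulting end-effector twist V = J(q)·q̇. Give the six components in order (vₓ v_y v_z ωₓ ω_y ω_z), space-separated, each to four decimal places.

o_n = [-0.0655, 0.8924, -0.9329]
J₁: ẑ×o_n = [-0.8924, -0.0655, 0.0000], ω = ẑ
J2: z=[-0.9205, -0.3907, 0.0000] o=[-0.1094, 0.2577, 0.0700] → [0.3919, -0.9232, -0.5670, -0.9205, -0.3907, 0.0000]
J3: z=[-0.3512, 0.8273, 0.4384] o=[-0.2242, 0.5281, -0.5322] → [-0.4913, -0.0712, -0.2592, -0.3512, 0.8273, 0.4384]
V = J·q̇ = [-0.9764, -0.7935, -0.6125, -0.9410, 0.3485, 1.3288]

-0.9764 -0.7935 -0.6125 -0.9410 0.3485 1.3288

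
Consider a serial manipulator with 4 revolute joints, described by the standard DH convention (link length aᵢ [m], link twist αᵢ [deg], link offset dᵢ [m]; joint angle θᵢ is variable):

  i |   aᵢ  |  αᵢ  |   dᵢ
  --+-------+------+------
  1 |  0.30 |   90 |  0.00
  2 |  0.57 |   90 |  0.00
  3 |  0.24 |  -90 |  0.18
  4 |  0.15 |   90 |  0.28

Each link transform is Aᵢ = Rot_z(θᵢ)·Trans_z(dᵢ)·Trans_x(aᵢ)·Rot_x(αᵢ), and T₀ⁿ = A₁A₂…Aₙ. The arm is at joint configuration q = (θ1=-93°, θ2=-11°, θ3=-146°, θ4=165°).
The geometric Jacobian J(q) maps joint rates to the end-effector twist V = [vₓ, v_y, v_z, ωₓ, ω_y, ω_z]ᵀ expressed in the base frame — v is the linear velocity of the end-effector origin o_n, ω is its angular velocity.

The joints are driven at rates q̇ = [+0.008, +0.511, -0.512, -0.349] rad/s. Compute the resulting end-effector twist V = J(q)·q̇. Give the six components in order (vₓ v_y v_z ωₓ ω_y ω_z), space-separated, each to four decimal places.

0.0553 0.0102 0.3908 -0.7943 0.1356 0.5478

o_n = [0.2374, -0.9226, -0.2622]
J₁: ẑ×o_n = [0.9226, 0.2374, -0.0000], ω = ẑ
J2: z=[-0.9986, 0.0523, 0.0000] o=[-0.0157, -0.2996, 0.0000] → [-0.0137, -0.2618, 0.6089, -0.9986, 0.0523, 0.0000]
J3: z=[0.0100, 0.1905, -0.9816] o=[-0.0450, -0.8583, -0.1088] → [-0.0923, -0.2756, -0.0544, 0.0100, 0.1905, -0.9816]
J4: z=[0.7992, -0.5916, -0.1067] o=[0.1011, -0.6360, -0.2475] → [-0.0219, -0.0028, -0.1484, 0.7992, -0.5916, -0.1067]
V = J·q̇ = [0.0553, 0.0102, 0.3908, -0.7943, 0.1356, 0.5478]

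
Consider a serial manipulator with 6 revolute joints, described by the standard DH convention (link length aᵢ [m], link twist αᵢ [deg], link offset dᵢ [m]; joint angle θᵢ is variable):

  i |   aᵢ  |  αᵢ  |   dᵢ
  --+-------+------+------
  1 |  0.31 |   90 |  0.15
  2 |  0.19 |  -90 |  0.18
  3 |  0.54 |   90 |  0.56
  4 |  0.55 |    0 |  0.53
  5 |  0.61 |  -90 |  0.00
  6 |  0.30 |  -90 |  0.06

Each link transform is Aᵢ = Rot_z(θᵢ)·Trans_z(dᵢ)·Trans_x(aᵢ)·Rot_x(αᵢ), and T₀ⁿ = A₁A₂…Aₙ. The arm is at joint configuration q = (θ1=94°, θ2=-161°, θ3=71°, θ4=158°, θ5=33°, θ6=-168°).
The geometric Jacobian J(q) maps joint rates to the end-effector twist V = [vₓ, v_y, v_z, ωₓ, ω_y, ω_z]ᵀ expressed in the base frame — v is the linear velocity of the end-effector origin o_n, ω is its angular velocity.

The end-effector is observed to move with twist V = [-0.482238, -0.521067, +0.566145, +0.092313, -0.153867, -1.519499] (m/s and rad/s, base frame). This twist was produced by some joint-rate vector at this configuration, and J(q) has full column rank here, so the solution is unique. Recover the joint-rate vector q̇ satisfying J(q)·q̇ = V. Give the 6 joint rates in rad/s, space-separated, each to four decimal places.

0.3040 -0.3170 0.9820 0.5970 0.2370 -0.7030

o_n = [0.6333, -0.0618, -0.6772]
J₁: ẑ×o_n = [0.0618, 0.6333, -0.0000], ω = ẑ
J2: z=[0.9976, 0.0698, 0.0000] o=[-0.0216, 0.3092, 0.1500] → [-0.0577, 0.8252, -0.4158, 0.9976, 0.0698, 0.0000]
J3: z=[-0.0227, 0.3248, -0.9455] o=[0.1705, 0.1426, 0.0881] → [-0.4418, -0.4550, -0.1457, -0.0227, 0.3248, -0.9455]
J4: z=[0.3871, -0.8691, -0.3078] o=[-0.3400, 0.1230, -0.4986] → [0.0983, -0.2305, 0.7743, 0.3871, -0.8691, -0.3078]
J5: z=[0.3871, -0.8691, -0.3078] o=[0.3306, -0.0805, -0.8025] → [-0.1032, -0.1417, 0.2703, 0.3871, -0.8691, -0.3078]
J6: z=[-0.1536, -0.3900, 0.9079] o=[0.8851, 0.1051, -0.6290] → [0.1703, -0.2361, -0.0726, -0.1536, -0.3900, 0.9079]
q̇ = J⁺·V = [0.3040, -0.3170, 0.9820, 0.5970, 0.2370, -0.7030]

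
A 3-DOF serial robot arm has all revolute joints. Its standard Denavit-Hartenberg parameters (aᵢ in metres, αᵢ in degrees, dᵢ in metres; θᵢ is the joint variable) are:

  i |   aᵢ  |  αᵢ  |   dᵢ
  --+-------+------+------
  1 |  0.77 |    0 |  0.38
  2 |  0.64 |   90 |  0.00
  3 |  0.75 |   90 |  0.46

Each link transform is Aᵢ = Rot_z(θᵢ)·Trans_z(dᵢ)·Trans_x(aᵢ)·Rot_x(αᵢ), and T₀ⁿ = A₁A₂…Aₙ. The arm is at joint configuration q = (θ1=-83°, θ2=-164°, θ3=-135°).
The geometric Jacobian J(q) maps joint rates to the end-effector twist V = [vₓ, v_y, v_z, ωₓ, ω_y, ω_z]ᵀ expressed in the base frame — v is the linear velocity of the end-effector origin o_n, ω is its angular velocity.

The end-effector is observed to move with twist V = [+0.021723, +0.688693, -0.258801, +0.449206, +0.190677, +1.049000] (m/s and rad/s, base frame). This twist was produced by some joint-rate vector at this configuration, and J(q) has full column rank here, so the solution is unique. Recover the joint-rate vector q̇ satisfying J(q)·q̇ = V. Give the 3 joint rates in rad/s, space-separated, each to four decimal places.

o_n = [0.4744, -0.4836, -0.1503]
J₁: ẑ×o_n = [0.4836, 0.4744, -0.0000], ω = ẑ
J2: z=[0.0000, 0.0000, 1.0000] o=[0.0938, -0.7643, 0.3800] → [-0.2807, 0.3806, 0.0000, 0.0000, 0.0000, 1.0000]
J3: z=[0.9205, 0.3907, 0.0000] o=[-0.1562, -0.1751, 0.3800] → [-0.2072, 0.4882, -0.5303, 0.9205, 0.3907, 0.0000]
q̇ = J⁺·V = [0.5460, 0.5030, 0.4880]

0.5460 0.5030 0.4880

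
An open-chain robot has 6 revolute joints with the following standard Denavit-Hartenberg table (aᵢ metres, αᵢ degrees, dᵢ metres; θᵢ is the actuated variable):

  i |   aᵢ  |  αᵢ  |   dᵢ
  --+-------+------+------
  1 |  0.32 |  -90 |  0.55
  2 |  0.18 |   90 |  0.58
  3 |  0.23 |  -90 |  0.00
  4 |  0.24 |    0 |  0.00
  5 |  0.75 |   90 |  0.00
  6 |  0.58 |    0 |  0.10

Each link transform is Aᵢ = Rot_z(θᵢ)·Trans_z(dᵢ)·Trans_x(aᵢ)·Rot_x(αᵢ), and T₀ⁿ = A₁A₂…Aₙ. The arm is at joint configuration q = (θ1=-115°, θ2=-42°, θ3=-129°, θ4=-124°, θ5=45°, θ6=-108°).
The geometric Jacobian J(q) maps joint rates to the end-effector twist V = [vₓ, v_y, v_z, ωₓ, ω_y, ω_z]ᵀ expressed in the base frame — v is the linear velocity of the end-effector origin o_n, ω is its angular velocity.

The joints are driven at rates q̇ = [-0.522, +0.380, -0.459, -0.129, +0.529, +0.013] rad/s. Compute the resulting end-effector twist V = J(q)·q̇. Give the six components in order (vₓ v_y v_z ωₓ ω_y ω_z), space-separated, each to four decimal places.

o_n = [0.9493, 0.0378, 0.9171]
J₁: ẑ×o_n = [-0.0378, 0.9493, 0.0000], ω = ẑ
J2: z=[0.9063, -0.4226, 0.0000] o=[-0.1352, -0.2900, 0.5500] → [-0.1552, -0.3328, 0.7554, 0.9063, -0.4226, 0.0000]
J3: z=[0.2828, 0.6064, 0.7431] o=[0.3339, -0.6564, 0.6704] → [-0.3663, 0.3875, -0.1769, 0.2828, 0.6064, 0.7431]
J4: z=[-0.8144, -0.2575, 0.5200] o=[0.2174, -0.4833, 0.5736] → [-0.3595, 0.6604, -0.2360, -0.8144, -0.2575, 0.5200]
J5: z=[-0.8144, -0.2575, 0.5200] o=[0.3416, -0.4636, 0.7780] → [-0.2966, 0.4293, -0.2520, -0.8144, -0.2575, 0.5200]
J6: z=[0.5513, -0.6228, 0.5552] o=[0.4773, 0.0905, 1.2648] → [0.2458, 0.4537, 0.2649, 0.5513, -0.6228, 0.5552]
V = J·q̇ = [0.0216, -0.6520, 0.2689, -0.1040, -0.5500, -0.6479]

0.0216 -0.6520 0.2689 -0.1040 -0.5500 -0.6479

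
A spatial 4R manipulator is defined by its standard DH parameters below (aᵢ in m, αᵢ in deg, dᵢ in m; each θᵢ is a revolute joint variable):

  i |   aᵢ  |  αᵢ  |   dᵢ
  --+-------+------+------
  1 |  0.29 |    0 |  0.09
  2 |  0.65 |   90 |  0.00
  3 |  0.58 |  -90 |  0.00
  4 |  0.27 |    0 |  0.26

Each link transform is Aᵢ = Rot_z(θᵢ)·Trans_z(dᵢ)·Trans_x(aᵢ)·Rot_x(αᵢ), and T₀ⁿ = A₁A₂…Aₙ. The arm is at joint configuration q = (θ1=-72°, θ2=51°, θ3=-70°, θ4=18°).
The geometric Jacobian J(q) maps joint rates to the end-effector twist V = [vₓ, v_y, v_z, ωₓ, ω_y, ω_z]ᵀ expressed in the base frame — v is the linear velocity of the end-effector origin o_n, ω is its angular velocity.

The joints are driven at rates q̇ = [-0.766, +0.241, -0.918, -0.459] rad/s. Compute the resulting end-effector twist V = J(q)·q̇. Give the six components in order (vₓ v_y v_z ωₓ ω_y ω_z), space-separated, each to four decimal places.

-1.0202 -0.5482 -0.5230 -0.0737 1.0116 -0.6820

o_n = [1.2216, -0.6210, -0.6074]
J₁: ẑ×o_n = [0.6210, 1.2216, -0.0000], ω = ẑ
J2: z=[0.0000, 0.0000, 1.0000] o=[0.0896, -0.2758, 0.0900] → [0.3452, 1.1320, -0.0000, 0.0000, 0.0000, 1.0000]
J3: z=[-0.3584, -0.9336, 0.0000] o=[0.6964, -0.5087, 0.0900] → [0.6511, -0.2499, 0.5305, -0.3584, -0.9336, 0.0000]
J4: z=[0.8773, -0.3368, 0.3420] o=[0.8816, -0.5798, -0.4550] → [0.0654, 0.2500, 0.0784, 0.8773, -0.3368, 0.3420]
V = J·q̇ = [-1.0202, -0.5482, -0.5230, -0.0737, 1.0116, -0.6820]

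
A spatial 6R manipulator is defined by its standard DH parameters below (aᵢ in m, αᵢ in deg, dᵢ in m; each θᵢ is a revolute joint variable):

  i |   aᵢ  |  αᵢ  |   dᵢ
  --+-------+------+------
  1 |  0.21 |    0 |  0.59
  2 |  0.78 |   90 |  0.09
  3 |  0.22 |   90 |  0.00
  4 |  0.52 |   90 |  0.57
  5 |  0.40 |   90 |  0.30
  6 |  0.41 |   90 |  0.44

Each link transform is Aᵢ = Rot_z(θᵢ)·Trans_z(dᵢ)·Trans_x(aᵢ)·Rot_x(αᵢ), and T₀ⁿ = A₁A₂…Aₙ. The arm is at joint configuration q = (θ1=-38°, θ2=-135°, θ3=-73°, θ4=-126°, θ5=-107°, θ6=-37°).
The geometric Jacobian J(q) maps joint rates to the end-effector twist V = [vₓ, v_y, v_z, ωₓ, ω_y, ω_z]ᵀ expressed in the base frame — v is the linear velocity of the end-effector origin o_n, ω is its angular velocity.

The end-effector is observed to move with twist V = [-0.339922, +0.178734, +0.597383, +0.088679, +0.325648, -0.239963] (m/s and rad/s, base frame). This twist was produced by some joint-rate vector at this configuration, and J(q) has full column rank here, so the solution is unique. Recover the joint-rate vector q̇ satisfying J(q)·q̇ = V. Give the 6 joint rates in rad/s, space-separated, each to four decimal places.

o_n = [-0.6916, -0.1105, 0.4462]
J₁: ẑ×o_n = [0.1105, -0.6916, 0.0000], ω = ẑ
J2: z=[0.0000, 0.0000, 1.0000] o=[0.1655, -0.1293, 0.5900] → [-0.0188, -0.8570, 0.0000, 0.0000, 0.0000, 1.0000]
J3: z=[-0.1219, 0.9925, 0.0000] o=[-0.6087, -0.2243, 0.6800] → [-0.2321, -0.0285, 0.0684, -0.1219, 0.9925, 0.0000]
J4: z=[0.9492, 0.1165, -0.2924] o=[-0.6725, -0.2322, 0.4696] → [0.0328, 0.0278, 0.1177, 0.9492, 0.1165, -0.2924]
J5: z=[0.1631, 0.6122, 0.7737] o=[0.0085, -0.5724, 0.5953] → [-0.4486, -0.5173, 0.5039, 0.1631, 0.6122, 0.7737]
J6: z=[0.0201, 0.7819, -0.6230] o=[-0.3372, -0.3419, 0.8735] → [-0.1900, 0.2294, 0.2818, 0.0201, 0.7819, -0.6230]
q̇ = J⁺·V = [0.1310, -0.6180, -0.8320, -0.1840, 0.8940, 0.8000]

0.1310 -0.6180 -0.8320 -0.1840 0.8940 0.8000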